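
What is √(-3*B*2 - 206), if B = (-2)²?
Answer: I*√230 ≈ 15.166*I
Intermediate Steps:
B = 4
√(-3*B*2 - 206) = √(-3*4*2 - 206) = √(-12*2 - 206) = √(-24 - 206) = √(-230) = I*√230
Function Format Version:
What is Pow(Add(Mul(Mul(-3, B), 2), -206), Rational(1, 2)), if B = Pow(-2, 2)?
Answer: Mul(I, Pow(230, Rational(1, 2))) ≈ Mul(15.166, I)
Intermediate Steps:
B = 4
Pow(Add(Mul(Mul(-3, B), 2), -206), Rational(1, 2)) = Pow(Add(Mul(Mul(-3, 4), 2), -206), Rational(1, 2)) = Pow(Add(Mul(-12, 2), -206), Rational(1, 2)) = Pow(Add(-24, -206), Rational(1, 2)) = Pow(-230, Rational(1, 2)) = Mul(I, Pow(230, Rational(1, 2)))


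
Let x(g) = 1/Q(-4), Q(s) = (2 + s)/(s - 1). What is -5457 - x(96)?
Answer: -10919/2 ≈ -5459.5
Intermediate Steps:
Q(s) = (2 + s)/(-1 + s)
x(g) = 5/2 (x(g) = 1/((2 - 4)/(-1 - 4)) = 1/(-2/(-5)) = 1/(-1/5*(-2)) = 1/(2/5) = 5/2)
-5457 - x(96) = -5457 - 1*5/2 = -5457 - 5/2 = -10919/2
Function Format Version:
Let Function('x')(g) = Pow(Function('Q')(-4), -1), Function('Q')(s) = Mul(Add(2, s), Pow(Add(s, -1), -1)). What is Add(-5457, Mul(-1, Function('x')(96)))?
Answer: Rational(-10919, 2) ≈ -5459.5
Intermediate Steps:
Function('Q')(s) = Mul(Pow(Add(-1, s), -1), Add(2, s)) (Function('Q')(s) = Mul(Add(2, s), Pow(Add(-1, s), -1)) = Mul(Pow(Add(-1, s), -1), Add(2, s)))
Function('x')(g) = Rational(5, 2) (Function('x')(g) = Pow(Mul(Pow(Add(-1, -4), -1), Add(2, -4)), -1) = Pow(Mul(Pow(-5, -1), -2), -1) = Pow(Mul(Rational(-1, 5), -2), -1) = Pow(Rational(2, 5), -1) = Rational(5, 2))
Add(-5457, Mul(-1, Function('x')(96))) = Add(-5457, Mul(-1, Rational(5, 2))) = Add(-5457, Rational(-5, 2)) = Rational(-10919, 2)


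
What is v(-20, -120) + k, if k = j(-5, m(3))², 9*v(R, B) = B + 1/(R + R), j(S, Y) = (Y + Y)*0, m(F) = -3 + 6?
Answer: -4801/360 ≈ -13.336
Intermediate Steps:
m(F) = 3
j(S, Y) = 0 (j(S, Y) = (2*Y)*0 = 0)
v(R, B) = B/9 + 1/(18*R) (v(R, B) = (B + 1/(R + R))/9 = (B + 1/(2*R))/9 = B/9 + 1/(18*R))
k = 0 (k = 0² = 0)
v(-20, -120) + k = ((⅑)*(-120) + (1/18)/(-20)) + 0 = (-40/3 + (1/18)*(-1/20)) + 0 = (-40/3 - 1/360) + 0 = -4801/360 + 0 = -4801/360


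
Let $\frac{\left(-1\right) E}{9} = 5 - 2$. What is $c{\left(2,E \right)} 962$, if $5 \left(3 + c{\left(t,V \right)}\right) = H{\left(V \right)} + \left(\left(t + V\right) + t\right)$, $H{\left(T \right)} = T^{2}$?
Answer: $\frac{664742}{5} \approx 1.3295 \cdot 10^{5}$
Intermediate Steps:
$E = -27$ ($E = - 9 \left(5 - 2\right) = \left(-9\right) 3 = -27$)
$c{\left(t,V \right)} = -3 + \frac{V}{5} + \frac{V^{2}}{5} + \frac{2 t}{5}$ ($c{\left(t,V \right)} = -3 + \frac{V^{2} + \left(\left(t + V\right) + t\right)}{5} = -3 + \frac{V^{2} + \left(\left(V + t\right) + t\right)}{5} = -3 + \frac{V^{2} + \left(V + 2 t\right)}{5} = -3 + \frac{V + V^{2} + 2 t}{5} = -3 + \left(\frac{V}{5} + \frac{V^{2}}{5} + \frac{2 t}{5}\right) = -3 + \frac{V}{5} + \frac{V^{2}}{5} + \frac{2 t}{5}$)
$c{\left(2,E \right)} 962 = \left(-3 + \frac{1}{5} \left(-27\right) + \frac{\left(-27\right)^{2}}{5} + \frac{2}{5} \cdot 2\right) 962 = \left(-3 - \frac{27}{5} + \frac{1}{5} \cdot 729 + \frac{4}{5}\right) 962 = \left(-3 - \frac{27}{5} + \frac{729}{5} + \frac{4}{5}\right) 962 = \frac{691}{5} \cdot 962 = \frac{664742}{5}$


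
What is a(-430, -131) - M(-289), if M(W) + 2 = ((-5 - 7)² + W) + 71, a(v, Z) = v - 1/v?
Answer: -152219/430 ≈ -354.00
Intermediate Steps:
M(W) = 213 + W (M(W) = -2 + (((-5 - 7)² + W) + 71) = -2 + (((-12)² + W) + 71) = -2 + ((144 + W) + 71) = -2 + (215 + W) = 213 + W)
a(-430, -131) - M(-289) = (-430 - 1/(-430)) - (213 - 289) = (-430 - 1*(-1/430)) - 1*(-76) = (-430 + 1/430) + 76 = -184899/430 + 76 = -152219/430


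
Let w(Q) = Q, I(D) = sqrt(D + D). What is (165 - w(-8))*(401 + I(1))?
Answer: 69373 + 173*sqrt(2) ≈ 69618.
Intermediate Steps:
I(D) = sqrt(2)*sqrt(D) (I(D) = sqrt(2*D) = sqrt(2)*sqrt(D))
(165 - w(-8))*(401 + I(1)) = (165 - 1*(-8))*(401 + sqrt(2)*sqrt(1)) = (165 + 8)*(401 + sqrt(2)*1) = 173*(401 + sqrt(2)) = 69373 + 173*sqrt(2)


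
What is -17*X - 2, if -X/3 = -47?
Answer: -2399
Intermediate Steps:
X = 141 (X = -3*(-47) = 141)
-17*X - 2 = -17*141 - 2 = -2397 - 2 = -2399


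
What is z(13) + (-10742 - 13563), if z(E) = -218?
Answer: -24523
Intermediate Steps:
z(13) + (-10742 - 13563) = -218 + (-10742 - 13563) = -218 - 24305 = -24523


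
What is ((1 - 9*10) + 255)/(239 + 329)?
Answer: 83/284 ≈ 0.29225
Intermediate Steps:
((1 - 9*10) + 255)/(239 + 329) = ((1 - 90) + 255)/568 = (-89 + 255)*(1/568) = 166*(1/568) = 83/284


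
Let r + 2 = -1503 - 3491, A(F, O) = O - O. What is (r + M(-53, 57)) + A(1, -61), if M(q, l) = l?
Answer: -4939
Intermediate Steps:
A(F, O) = 0
r = -4996 (r = -2 + (-1503 - 3491) = -2 - 4994 = -4996)
(r + M(-53, 57)) + A(1, -61) = (-4996 + 57) + 0 = -4939 + 0 = -4939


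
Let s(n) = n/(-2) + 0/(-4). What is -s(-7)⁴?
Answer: -2401/16 ≈ -150.06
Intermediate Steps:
s(n) = -n/2 (s(n) = n*(-½) + 0*(-¼) = -n/2 + 0 = -n/2)
-s(-7)⁴ = -(-½*(-7))⁴ = -(7/2)⁴ = -1*2401/16 = -2401/16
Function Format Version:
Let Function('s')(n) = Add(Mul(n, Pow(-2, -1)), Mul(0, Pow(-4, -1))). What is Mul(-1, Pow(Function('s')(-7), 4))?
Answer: Rational(-2401, 16) ≈ -150.06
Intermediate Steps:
Function('s')(n) = Mul(Rational(-1, 2), n) (Function('s')(n) = Add(Mul(n, Rational(-1, 2)), Mul(0, Rational(-1, 4))) = Add(Mul(Rational(-1, 2), n), 0) = Mul(Rational(-1, 2), n))
Mul(-1, Pow(Function('s')(-7), 4)) = Mul(-1, Pow(Mul(Rational(-1, 2), -7), 4)) = Mul(-1, Pow(Rational(7, 2), 4)) = Mul(-1, Rational(2401, 16)) = Rational(-2401, 16)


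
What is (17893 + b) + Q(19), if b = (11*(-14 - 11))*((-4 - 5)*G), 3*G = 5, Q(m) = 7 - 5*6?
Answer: 21995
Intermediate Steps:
Q(m) = -23 (Q(m) = 7 - 30 = -23)
G = 5/3 (G = (⅓)*5 = 5/3 ≈ 1.6667)
b = 4125 (b = (11*(-14 - 11))*((-4 - 5)*(5/3)) = (11*(-25))*(-9*5/3) = -275*(-15) = 4125)
(17893 + b) + Q(19) = (17893 + 4125) - 23 = 22018 - 23 = 21995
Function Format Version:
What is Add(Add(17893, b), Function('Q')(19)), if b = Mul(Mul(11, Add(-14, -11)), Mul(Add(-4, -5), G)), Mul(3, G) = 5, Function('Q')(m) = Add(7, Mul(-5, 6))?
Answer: 21995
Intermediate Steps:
Function('Q')(m) = -23 (Function('Q')(m) = Add(7, -30) = -23)
G = Rational(5, 3) (G = Mul(Rational(1, 3), 5) = Rational(5, 3) ≈ 1.6667)
b = 4125 (b = Mul(Mul(11, Add(-14, -11)), Mul(Add(-4, -5), Rational(5, 3))) = Mul(Mul(11, -25), Mul(-9, Rational(5, 3))) = Mul(-275, -15) = 4125)
Add(Add(17893, b), Function('Q')(19)) = Add(Add(17893, 4125), -23) = Add(22018, -23) = 21995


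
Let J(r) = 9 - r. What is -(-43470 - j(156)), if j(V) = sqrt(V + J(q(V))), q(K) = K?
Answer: 43473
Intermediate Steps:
j(V) = 3 (j(V) = sqrt(V + (9 - V)) = sqrt(9) = 3)
-(-43470 - j(156)) = -(-43470 - 1*3) = -(-43470 - 3) = -1*(-43473) = 43473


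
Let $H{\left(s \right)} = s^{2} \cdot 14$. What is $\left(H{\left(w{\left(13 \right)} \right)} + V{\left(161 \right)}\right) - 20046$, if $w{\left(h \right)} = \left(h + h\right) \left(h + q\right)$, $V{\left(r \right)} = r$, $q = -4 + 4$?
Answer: $1579531$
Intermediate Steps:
$q = 0$
$w{\left(h \right)} = 2 h^{2}$ ($w{\left(h \right)} = \left(h + h\right) \left(h + 0\right) = 2 h h = 2 h^{2}$)
$H{\left(s \right)} = 14 s^{2}$
$\left(H{\left(w{\left(13 \right)} \right)} + V{\left(161 \right)}\right) - 20046 = \left(14 \left(2 \cdot 13^{2}\right)^{2} + 161\right) - 20046 = \left(14 \left(2 \cdot 169\right)^{2} + 161\right) - 20046 = \left(14 \cdot 338^{2} + 161\right) - 20046 = \left(14 \cdot 114244 + 161\right) - 20046 = \left(1599416 + 161\right) - 20046 = 1599577 - 20046 = 1579531$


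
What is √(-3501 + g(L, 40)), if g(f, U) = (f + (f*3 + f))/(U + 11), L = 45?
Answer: I*√1010514/17 ≈ 59.132*I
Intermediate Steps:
g(f, U) = 5*f/(11 + U) (g(f, U) = (f + (3*f + f))/(11 + U) = (f + 4*f)/(11 + U) = (5*f)/(11 + U) = 5*f/(11 + U))
√(-3501 + g(L, 40)) = √(-3501 + 5*45/(11 + 40)) = √(-3501 + 5*45/51) = √(-3501 + 5*45*(1/51)) = √(-3501 + 75/17) = √(-59442/17) = I*√1010514/17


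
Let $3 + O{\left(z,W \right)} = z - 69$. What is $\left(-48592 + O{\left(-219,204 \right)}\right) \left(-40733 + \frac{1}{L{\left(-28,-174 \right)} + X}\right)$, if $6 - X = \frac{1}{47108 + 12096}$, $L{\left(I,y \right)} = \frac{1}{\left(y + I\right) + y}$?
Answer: $\frac{66456712285715071}{33376161} \approx 1.9911 \cdot 10^{9}$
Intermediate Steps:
$O{\left(z,W \right)} = -72 + z$ ($O{\left(z,W \right)} = -3 + \left(z - 69\right) = -3 + \left(-69 + z\right) = -72 + z$)
$L{\left(I,y \right)} = \frac{1}{I + 2 y}$ ($L{\left(I,y \right)} = \frac{1}{\left(I + y\right) + y} = \frac{1}{I + 2 y}$)
$X = \frac{355223}{59204}$ ($X = 6 - \frac{1}{47108 + 12096} = 6 - \frac{1}{59204} = \frac{355223}{59204} \approx 6.0$)
$\left(-48592 + O{\left(-219,204 \right)}\right) \left(-40733 + \frac{1}{L{\left(-28,-174 \right)} + X}\right) = \left(-48592 - 291\right) \left(-40733 + \frac{1}{\frac{1}{-28 + 2 \left(-174\right)} + \frac{355223}{59204}}\right) = \left(-48592 - 291\right) \left(-40733 + \frac{1}{\frac{1}{-28 - 348} + \frac{355223}{59204}}\right) = - 48883 \left(-40733 + \frac{1}{\frac{1}{-376} + \frac{355223}{59204}}\right) = - 48883 \left(-40733 + \frac{1}{- \frac{1}{376} + \frac{355223}{59204}}\right) = - 48883 \left(-40733 + \frac{1}{\frac{33376161}{5565176}}\right) = - 48883 \left(-40733 + \frac{5565176}{33376161}\right) = \left(-48883\right) \left(- \frac{1359505600837}{33376161}\right) = \frac{66456712285715071}{33376161}$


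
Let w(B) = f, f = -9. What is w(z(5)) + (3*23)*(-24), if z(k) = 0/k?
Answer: -1665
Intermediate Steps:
z(k) = 0
w(B) = -9
w(z(5)) + (3*23)*(-24) = -9 + (3*23)*(-24) = -9 + 69*(-24) = -9 - 1656 = -1665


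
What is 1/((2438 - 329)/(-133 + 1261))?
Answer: 376/703 ≈ 0.53485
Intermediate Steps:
1/((2438 - 329)/(-133 + 1261)) = 1/(2109/1128) = 1/(2109*(1/1128)) = 1/(703/376) = 376/703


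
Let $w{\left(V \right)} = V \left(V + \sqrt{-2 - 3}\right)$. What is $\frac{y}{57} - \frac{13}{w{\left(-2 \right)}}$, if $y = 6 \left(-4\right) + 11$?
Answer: $- \frac{286}{171} - \frac{13 i \sqrt{5}}{18} \approx -1.6725 - 1.6149 i$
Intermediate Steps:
$y = -13$ ($y = -24 + 11 = -13$)
$w{\left(V \right)} = V \left(V + i \sqrt{5}\right)$ ($w{\left(V \right)} = V \left(V + \sqrt{-5}\right) = V \left(V + i \sqrt{5}\right)$)
$\frac{y}{57} - \frac{13}{w{\left(-2 \right)}} = - \frac{13}{57} - \frac{13}{\left(-2\right) \left(-2 + i \sqrt{5}\right)} = \left(-13\right) \frac{1}{57} - \frac{13}{4 - 2 i \sqrt{5}} = - \frac{13}{57} - \frac{13}{4 - 2 i \sqrt{5}}$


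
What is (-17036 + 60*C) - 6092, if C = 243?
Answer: -8548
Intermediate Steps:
(-17036 + 60*C) - 6092 = (-17036 + 60*243) - 6092 = (-17036 + 14580) - 6092 = -2456 - 6092 = -8548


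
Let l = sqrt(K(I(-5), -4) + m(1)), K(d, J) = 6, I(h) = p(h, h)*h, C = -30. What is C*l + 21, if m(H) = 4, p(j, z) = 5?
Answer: 21 - 30*sqrt(10) ≈ -73.868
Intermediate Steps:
I(h) = 5*h
l = sqrt(10) (l = sqrt(6 + 4) = sqrt(10) ≈ 3.1623)
C*l + 21 = -30*sqrt(10) + 21 = 21 - 30*sqrt(10)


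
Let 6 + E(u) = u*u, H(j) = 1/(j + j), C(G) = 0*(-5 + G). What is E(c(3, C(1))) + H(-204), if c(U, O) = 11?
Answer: 46919/408 ≈ 115.00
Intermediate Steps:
C(G) = 0
H(j) = 1/(2*j)
E(u) = -6 + u² (E(u) = -6 + u*u = -6 + u²)
E(c(3, C(1))) + H(-204) = (-6 + 11²) + (½)/(-204) = (-6 + 121) + (½)*(-1/204) = 115 - 1/408 = 46919/408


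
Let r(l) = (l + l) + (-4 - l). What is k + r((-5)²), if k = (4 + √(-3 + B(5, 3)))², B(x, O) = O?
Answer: 37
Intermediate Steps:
r(l) = -4 + l (r(l) = 2*l + (-4 - l) = -4 + l)
k = 16 (k = (4 + √(-3 + 3))² = (4 + √0)² = (4 + 0)² = 4² = 16)
k + r((-5)²) = 16 + (-4 + (-5)²) = 16 + (-4 + 25) = 16 + 21 = 37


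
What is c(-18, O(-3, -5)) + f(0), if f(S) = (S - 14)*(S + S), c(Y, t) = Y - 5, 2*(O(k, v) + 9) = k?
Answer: -23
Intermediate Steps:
O(k, v) = -9 + k/2
c(Y, t) = -5 + Y
f(S) = 2*S*(-14 + S) (f(S) = (-14 + S)*(2*S) = 2*S*(-14 + S))
c(-18, O(-3, -5)) + f(0) = (-5 - 18) + 2*0*(-14 + 0) = -23 + 2*0*(-14) = -23 + 0 = -23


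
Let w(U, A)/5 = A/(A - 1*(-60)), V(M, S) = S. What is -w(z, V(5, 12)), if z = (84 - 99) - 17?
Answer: -⅚ ≈ -0.83333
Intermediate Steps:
z = -32 (z = -15 - 17 = -32)
w(U, A) = 5*A/(60 + A) (w(U, A) = 5*(A/(A - 1*(-60))) = 5*(A/(A + 60)) = 5*(A/(60 + A)) = 5*A/(60 + A))
-w(z, V(5, 12)) = -5*12/(60 + 12) = -5*12/72 = -1*⅚ = -⅚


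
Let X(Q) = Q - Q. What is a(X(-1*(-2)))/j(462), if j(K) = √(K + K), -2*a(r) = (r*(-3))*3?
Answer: 0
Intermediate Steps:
X(Q) = 0
a(r) = 9*r/2 (a(r) = -r*(-3)*3/2 = -(-3*r)*3/2 = -(-9)*r/2 = 9*r/2)
j(K) = √2*√K (j(K) = √(2*K) = √2*√K)
a(X(-1*(-2)))/j(462) = ((9/2)*0)/((√2*√462)) = 0/((2*√231)) = 0*(√231/462) = 0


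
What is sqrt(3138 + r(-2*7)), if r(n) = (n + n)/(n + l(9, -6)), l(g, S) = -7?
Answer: sqrt(28254)/3 ≈ 56.030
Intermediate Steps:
r(n) = 2*n/(-7 + n) (r(n) = (n + n)/(n - 7) = (2*n)/(-7 + n) = 2*n/(-7 + n))
sqrt(3138 + r(-2*7)) = sqrt(3138 + 2*(-2*7)/(-7 - 2*7)) = sqrt(3138 + 2*(-14)/(-7 - 14)) = sqrt(3138 + 2*(-14)/(-21)) = sqrt(3138 + 2*(-14)*(-1/21)) = sqrt(3138 + 4/3) = sqrt(9418/3) = sqrt(28254)/3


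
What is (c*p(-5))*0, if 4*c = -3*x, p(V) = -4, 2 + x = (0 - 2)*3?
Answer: 0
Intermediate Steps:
x = -8 (x = -2 + (0 - 2)*3 = -2 - 2*3 = -2 - 6 = -8)
c = 6 (c = (-3*(-8))/4 = (¼)*24 = 6)
(c*p(-5))*0 = (6*(-4))*0 = -24*0 = 0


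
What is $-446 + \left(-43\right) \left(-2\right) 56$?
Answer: $4370$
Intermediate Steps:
$-446 + \left(-43\right) \left(-2\right) 56 = -446 + 86 \cdot 56 = -446 + 4816 = 4370$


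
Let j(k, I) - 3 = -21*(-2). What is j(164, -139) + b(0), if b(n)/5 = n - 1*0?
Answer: 45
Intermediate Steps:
b(n) = 5*n (b(n) = 5*(n - 1*0) = 5*(n + 0) = 5*n)
j(k, I) = 45 (j(k, I) = 3 - 21*(-2) = 3 + 42 = 45)
j(164, -139) + b(0) = 45 + 5*0 = 45 + 0 = 45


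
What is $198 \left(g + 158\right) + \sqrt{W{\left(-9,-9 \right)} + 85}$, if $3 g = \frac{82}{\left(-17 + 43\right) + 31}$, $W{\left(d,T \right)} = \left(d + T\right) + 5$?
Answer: $\frac{596200}{19} + 6 \sqrt{2} \approx 31387.0$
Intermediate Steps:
$W{\left(d,T \right)} = 5 + T + d$ ($W{\left(d,T \right)} = \left(T + d\right) + 5 = 5 + T + d$)
$g = \frac{82}{171}$ ($g = \frac{82 \frac{1}{\left(-17 + 43\right) + 31}}{3} = \frac{82 \frac{1}{26 + 31}}{3} = \frac{82 \cdot \frac{1}{57}}{3} = \frac{1}{3} \cdot \frac{82}{57} = \frac{82}{171} \approx 0.47953$)
$198 \left(g + 158\right) + \sqrt{W{\left(-9,-9 \right)} + 85} = 198 \left(\frac{82}{171} + 158\right) + \sqrt{\left(5 - 9 - 9\right) + 85} = 198 \cdot \frac{27100}{171} + \sqrt{-13 + 85} = \frac{596200}{19} + \sqrt{72} = \frac{596200}{19} + 6 \sqrt{2}$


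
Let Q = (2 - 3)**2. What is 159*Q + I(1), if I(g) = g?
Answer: 160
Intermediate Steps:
Q = 1 (Q = (-1)**2 = 1)
159*Q + I(1) = 159*1 + 1 = 159 + 1 = 160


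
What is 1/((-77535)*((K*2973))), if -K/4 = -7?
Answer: -1/6454323540 ≈ -1.5493e-10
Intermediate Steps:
K = 28 (K = -4*(-7) = 28)
1/((-77535)*((K*2973))) = 1/((-77535)*((28*2973))) = -1/77535/83244 = -1/77535*1/83244 = -1/6454323540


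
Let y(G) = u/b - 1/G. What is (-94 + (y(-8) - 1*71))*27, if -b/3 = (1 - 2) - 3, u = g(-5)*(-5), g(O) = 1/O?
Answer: -35595/8 ≈ -4449.4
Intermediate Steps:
u = 1 (u = -5/(-5) = -1/5*(-5) = 1)
b = 12 (b = -3*((1 - 2) - 3) = -3*(-1 - 3) = -3*(-4) = 12)
y(G) = 1/12 - 1/G
(-94 + (y(-8) - 1*71))*27 = (-94 + ((1/12)*(-12 - 8)/(-8) - 1*71))*27 = (-94 + ((1/12)*(-1/8)*(-20) - 71))*27 = (-94 + (5/24 - 71))*27 = (-94 - 1699/24)*27 = -3955/24*27 = -35595/8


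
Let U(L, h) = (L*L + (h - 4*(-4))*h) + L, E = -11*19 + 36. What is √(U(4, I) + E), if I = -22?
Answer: I*√21 ≈ 4.5826*I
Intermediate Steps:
E = -173 (E = -209 + 36 = -173)
U(L, h) = L + L² + h*(16 + h) (U(L, h) = (L² + (h + 16)*h) + L = (L² + (16 + h)*h) + L = (L² + h*(16 + h)) + L = L + L² + h*(16 + h))
√(U(4, I) + E) = √((4 + 4² + (-22)² + 16*(-22)) - 173) = √((4 + 16 + 484 - 352) - 173) = √(152 - 173) = √(-21) = I*√21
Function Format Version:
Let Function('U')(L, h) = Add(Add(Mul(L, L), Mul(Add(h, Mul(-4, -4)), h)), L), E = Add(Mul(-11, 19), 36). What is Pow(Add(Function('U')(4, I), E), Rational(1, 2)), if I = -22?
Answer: Mul(I, Pow(21, Rational(1, 2))) ≈ Mul(4.5826, I)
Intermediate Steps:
E = -173 (E = Add(-209, 36) = -173)
Function('U')(L, h) = Add(L, Pow(L, 2), Mul(h, Add(16, h))) (Function('U')(L, h) = Add(Add(Pow(L, 2), Mul(Add(h, 16), h)), L) = Add(Add(Pow(L, 2), Mul(Add(16, h), h)), L) = Add(Add(Pow(L, 2), Mul(h, Add(16, h))), L) = Add(L, Pow(L, 2), Mul(h, Add(16, h))))
Pow(Add(Function('U')(4, I), E), Rational(1, 2)) = Pow(Add(Add(4, Pow(4, 2), Pow(-22, 2), Mul(16, -22)), -173), Rational(1, 2)) = Pow(Add(Add(4, 16, 484, -352), -173), Rational(1, 2)) = Pow(Add(152, -173), Rational(1, 2)) = Pow(-21, Rational(1, 2)) = Mul(I, Pow(21, Rational(1, 2)))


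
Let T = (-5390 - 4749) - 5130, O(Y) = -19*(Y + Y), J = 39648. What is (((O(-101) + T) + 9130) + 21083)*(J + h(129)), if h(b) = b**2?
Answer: 1057219998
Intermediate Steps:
O(Y) = -38*Y
T = -15269 (T = -10139 - 5130 = -15269)
(((O(-101) + T) + 9130) + 21083)*(J + h(129)) = (((-38*(-101) - 15269) + 9130) + 21083)*(39648 + 129**2) = (((3838 - 15269) + 9130) + 21083)*(39648 + 16641) = ((-11431 + 9130) + 21083)*56289 = (-2301 + 21083)*56289 = 18782*56289 = 1057219998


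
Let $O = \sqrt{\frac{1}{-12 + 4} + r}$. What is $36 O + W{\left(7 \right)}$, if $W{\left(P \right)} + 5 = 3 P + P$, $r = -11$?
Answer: $23 + 9 i \sqrt{178} \approx 23.0 + 120.07 i$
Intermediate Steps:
$W{\left(P \right)} = -5 + 4 P$ ($W{\left(P \right)} = -5 + \left(3 P + P\right) = -5 + 4 P$)
$O = \frac{i \sqrt{178}}{4}$ ($O = \sqrt{\frac{1}{-12 + 4} - 11} = \sqrt{\frac{1}{-8} - 11} = \sqrt{- \frac{1}{8} - 11} = \sqrt{- \frac{89}{8}} = \frac{i \sqrt{178}}{4} \approx 3.3354 i$)
$36 O + W{\left(7 \right)} = 36 \frac{i \sqrt{178}}{4} + \left(-5 + 4 \cdot 7\right) = 9 i \sqrt{178} + \left(-5 + 28\right) = 9 i \sqrt{178} + 23 = 23 + 9 i \sqrt{178}$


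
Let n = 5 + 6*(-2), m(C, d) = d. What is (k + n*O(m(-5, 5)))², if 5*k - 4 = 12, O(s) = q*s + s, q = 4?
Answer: 737881/25 ≈ 29515.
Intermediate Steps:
O(s) = 5*s (O(s) = 4*s + s = 5*s)
k = 16/5 (k = ⅘ + (⅕)*12 = ⅘ + 12/5 = 16/5 ≈ 3.2000)
n = -7 (n = 5 - 12 = -7)
(k + n*O(m(-5, 5)))² = (16/5 - 35*5)² = (16/5 - 7*25)² = (16/5 - 175)² = (-859/5)² = 737881/25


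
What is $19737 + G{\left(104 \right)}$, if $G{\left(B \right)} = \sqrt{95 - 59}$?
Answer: $19743$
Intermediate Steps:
$G{\left(B \right)} = 6$ ($G{\left(B \right)} = \sqrt{95 - 59} = \sqrt{36} = 6$)
$19737 + G{\left(104 \right)} = 19737 + 6 = 19743$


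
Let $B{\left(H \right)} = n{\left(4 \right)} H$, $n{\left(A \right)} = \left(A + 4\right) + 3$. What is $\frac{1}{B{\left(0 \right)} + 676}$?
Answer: $\frac{1}{676} \approx 0.0014793$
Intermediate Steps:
$n{\left(A \right)} = 7 + A$ ($n{\left(A \right)} = \left(4 + A\right) + 3 = 7 + A$)
$B{\left(H \right)} = 11 H$ ($B{\left(H \right)} = \left(7 + 4\right) H = 11 H$)
$\frac{1}{B{\left(0 \right)} + 676} = \frac{1}{11 \cdot 0 + 676} = \frac{1}{0 + 676} = \frac{1}{676}$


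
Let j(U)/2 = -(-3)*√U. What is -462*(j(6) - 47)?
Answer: 21714 - 2772*√6 ≈ 14924.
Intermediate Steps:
j(U) = 6*√U (j(U) = 2*(-(-3)*√U) = 2*(3*√U) = 6*√U)
-462*(j(6) - 47) = -462*(6*√6 - 47) = -462*(-47 + 6*√6) = 21714 - 2772*√6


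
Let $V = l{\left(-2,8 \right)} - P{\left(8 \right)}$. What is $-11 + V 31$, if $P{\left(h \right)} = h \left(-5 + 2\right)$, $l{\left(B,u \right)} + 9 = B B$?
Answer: $578$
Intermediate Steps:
$l{\left(B,u \right)} = -9 + B^{2}$ ($l{\left(B,u \right)} = -9 + B B = -9 + B^{2}$)
$P{\left(h \right)} = - 3 h$ ($P{\left(h \right)} = h \left(-3\right) = - 3 h$)
$V = 19$ ($V = \left(-9 + \left(-2\right)^{2}\right) - \left(-3\right) 8 = \left(-9 + 4\right) - -24 = -5 + 24 = 19$)
$-11 + V 31 = -11 + 19 \cdot 31 = -11 + 589 = 578$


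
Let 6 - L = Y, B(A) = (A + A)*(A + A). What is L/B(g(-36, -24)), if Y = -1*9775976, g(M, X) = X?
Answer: 4887991/1152 ≈ 4243.0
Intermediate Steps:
B(A) = 4*A² (B(A) = (2*A)*(2*A) = 4*A²)
Y = -9775976
L = 9775982 (L = 6 - 1*(-9775976) = 6 + 9775976 = 9775982)
L/B(g(-36, -24)) = 9775982/((4*(-24)²)) = 9775982/((4*576)) = 9775982/2304 = 9775982*(1/2304) = 4887991/1152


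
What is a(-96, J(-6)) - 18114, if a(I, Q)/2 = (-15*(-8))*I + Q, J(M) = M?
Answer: -41166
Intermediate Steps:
a(I, Q) = 2*Q + 240*I (a(I, Q) = 2*((-15*(-8))*I + Q) = 2*(120*I + Q) = 2*(Q + 120*I) = 2*Q + 240*I)
a(-96, J(-6)) - 18114 = (2*(-6) + 240*(-96)) - 18114 = (-12 - 23040) - 18114 = -23052 - 18114 = -41166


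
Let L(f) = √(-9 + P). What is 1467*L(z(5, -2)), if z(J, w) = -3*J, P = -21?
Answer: 1467*I*√30 ≈ 8035.1*I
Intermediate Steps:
L(f) = I*√30 (L(f) = √(-9 - 21) = √(-30) = I*√30)
1467*L(z(5, -2)) = 1467*(I*√30) = 1467*I*√30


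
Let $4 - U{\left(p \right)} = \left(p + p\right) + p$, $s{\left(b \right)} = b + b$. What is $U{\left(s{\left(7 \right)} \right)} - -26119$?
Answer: $26081$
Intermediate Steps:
$s{\left(b \right)} = 2 b$
$U{\left(p \right)} = 4 - 3 p$ ($U{\left(p \right)} = 4 - \left(\left(p + p\right) + p\right) = 4 - \left(2 p + p\right) = 4 - 3 p$)
$U{\left(s{\left(7 \right)} \right)} - -26119 = \left(4 - 3 \cdot 2 \cdot 7\right) - -26119 = \left(4 - 42\right) + 26119 = -38 + 26119 = 26081$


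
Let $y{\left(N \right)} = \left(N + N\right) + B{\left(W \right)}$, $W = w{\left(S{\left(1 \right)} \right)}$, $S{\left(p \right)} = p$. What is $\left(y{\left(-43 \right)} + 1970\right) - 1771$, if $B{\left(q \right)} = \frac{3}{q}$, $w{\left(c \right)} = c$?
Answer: $116$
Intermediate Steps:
$W = 1$
$y{\left(N \right)} = 3 + 2 N$ ($y{\left(N \right)} = \left(N + N\right) + \frac{3}{1} = 2 N + 3 \cdot 1 = 2 N + 3 = 3 + 2 N$)
$\left(y{\left(-43 \right)} + 1970\right) - 1771 = \left(\left(3 + 2 \left(-43\right)\right) + 1970\right) - 1771 = \left(\left(3 - 86\right) + 1970\right) - 1771 = \left(-83 + 1970\right) - 1771 = 1887 - 1771 = 116$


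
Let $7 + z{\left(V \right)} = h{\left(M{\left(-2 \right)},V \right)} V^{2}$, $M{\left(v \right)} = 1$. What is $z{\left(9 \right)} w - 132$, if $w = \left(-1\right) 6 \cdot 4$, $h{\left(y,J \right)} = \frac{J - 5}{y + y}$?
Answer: $-3852$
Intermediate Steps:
$h{\left(y,J \right)} = \frac{-5 + J}{2 y}$
$z{\left(V \right)} = -7 + V^{2} \left(- \frac{5}{2} + \frac{V}{2}\right)$ ($z{\left(V \right)} = -7 + \frac{-5 + V}{2 \cdot 1} V^{2} = -7 + \frac{1}{2} \cdot 1 \left(-5 + V\right) V^{2} = -7 + \left(- \frac{5}{2} + \frac{V}{2}\right) V^{2} = -7 + V^{2} \left(- \frac{5}{2} + \frac{V}{2}\right)$)
$w = -24$ ($w = \left(-6\right) 4 = -24$)
$z{\left(9 \right)} w - 132 = \left(-7 + \frac{9^{2} \left(-5 + 9\right)}{2}\right) \left(-24\right) - 132 = \left(-7 + \frac{1}{2} \cdot 81 \cdot 4\right) \left(-24\right) - 132 = \left(-7 + 162\right) \left(-24\right) - 132 = 155 \left(-24\right) - 132 = -3720 - 132 = -3852$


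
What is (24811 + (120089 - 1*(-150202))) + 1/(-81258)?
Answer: 23979398315/81258 ≈ 2.9510e+5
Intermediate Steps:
(24811 + (120089 - 1*(-150202))) + 1/(-81258) = (24811 + (120089 + 150202)) - 1/81258 = (24811 + 270291) - 1/81258 = 295102 - 1/81258 = 23979398315/81258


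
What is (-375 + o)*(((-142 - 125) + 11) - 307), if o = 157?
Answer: 122734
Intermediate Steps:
(-375 + o)*(((-142 - 125) + 11) - 307) = (-375 + 157)*(((-142 - 125) + 11) - 307) = -218*((-267 + 11) - 307) = -218*(-256 - 307) = -218*(-563) = 122734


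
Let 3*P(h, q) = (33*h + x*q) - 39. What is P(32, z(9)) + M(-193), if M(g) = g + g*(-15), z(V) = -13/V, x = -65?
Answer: 82952/27 ≈ 3072.3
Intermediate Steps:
P(h, q) = -13 + 11*h - 65*q/3 (P(h, q) = ((33*h - 65*q) - 39)/3 = ((-65*q + 33*h) - 39)/3 = (-39 - 65*q + 33*h)/3 = -13 + 11*h - 65*q/3)
M(g) = -14*g (M(g) = g - 15*g = -14*g)
P(32, z(9)) + M(-193) = (-13 + 11*32 - (-845)/(3*9)) - 14*(-193) = (-13 + 352 - (-845)/(3*9)) + 2702 = (-13 + 352 - 65/3*(-13/9)) + 2702 = (-13 + 352 + 845/27) + 2702 = 9998/27 + 2702 = 82952/27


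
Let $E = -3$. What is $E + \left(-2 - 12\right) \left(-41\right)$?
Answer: $571$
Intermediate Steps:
$E + \left(-2 - 12\right) \left(-41\right) = -3 + \left(-2 - 12\right) \left(-41\right) = -3 - -574 = -3 + 574 = 571$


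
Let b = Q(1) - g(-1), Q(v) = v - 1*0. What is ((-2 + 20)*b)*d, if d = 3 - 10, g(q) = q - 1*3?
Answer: -630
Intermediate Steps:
g(q) = -3 + q (g(q) = q - 3 = -3 + q)
d = -7
Q(v) = v (Q(v) = v + 0 = v)
b = 5 (b = 1 - (-3 - 1) = 1 - 1*(-4) = 1 + 4 = 5)
((-2 + 20)*b)*d = ((-2 + 20)*5)*(-7) = (18*5)*(-7) = 90*(-7) = -630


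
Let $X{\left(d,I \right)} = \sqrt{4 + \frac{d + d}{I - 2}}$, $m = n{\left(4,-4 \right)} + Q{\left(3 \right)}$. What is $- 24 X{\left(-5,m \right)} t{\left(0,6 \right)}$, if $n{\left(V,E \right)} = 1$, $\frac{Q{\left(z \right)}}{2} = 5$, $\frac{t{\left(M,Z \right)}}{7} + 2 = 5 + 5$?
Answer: $- 448 \sqrt{26} \approx -2284.4$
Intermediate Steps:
$t{\left(M,Z \right)} = 56$ ($t{\left(M,Z \right)} = -14 + 7 \left(5 + 5\right) = -14 + 7 \cdot 10 = -14 + 70 = 56$)
$Q{\left(z \right)} = 10$ ($Q{\left(z \right)} = 2 \cdot 5 = 10$)
$m = 11$ ($m = 1 + 10 = 11$)
$X{\left(d,I \right)} = \sqrt{4 + \frac{2 d}{-2 + I}}$
$- 24 X{\left(-5,m \right)} t{\left(0,6 \right)} = - 24 \sqrt{2} \sqrt{\frac{-4 - 5 + 2 \cdot 11}{-2 + 11}} \cdot 56 = - 24 \sqrt{2} \sqrt{\frac{-4 - 5 + 22}{9}} \cdot 56 = - 24 \sqrt{2} \sqrt{\frac{1}{9} \cdot 13} \cdot 56 = - 24 \sqrt{2} \sqrt{\frac{13}{9}} \cdot 56 = - 24 \sqrt{2} \frac{\sqrt{13}}{3} \cdot 56 = - 24 \frac{\sqrt{26}}{3} \cdot 56 = - 8 \sqrt{26} \cdot 56 = - 448 \sqrt{26}$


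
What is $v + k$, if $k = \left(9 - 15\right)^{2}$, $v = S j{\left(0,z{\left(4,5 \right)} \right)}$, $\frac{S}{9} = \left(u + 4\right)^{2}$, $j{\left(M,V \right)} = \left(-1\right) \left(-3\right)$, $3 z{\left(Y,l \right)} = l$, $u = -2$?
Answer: $144$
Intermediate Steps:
$z{\left(Y,l \right)} = \frac{l}{3}$
$j{\left(M,V \right)} = 3$
$S = 36$ ($S = 9 \left(-2 + 4\right)^{2} = 9 \cdot 2^{2} = 9 \cdot 4 = 36$)
$v = 108$ ($v = 36 \cdot 3 = 108$)
$k = 36$ ($k = \left(-6\right)^{2} = 36$)
$v + k = 108 + 36 = 144$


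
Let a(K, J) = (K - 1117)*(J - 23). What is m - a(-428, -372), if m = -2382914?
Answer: -2993189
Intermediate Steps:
a(K, J) = (-1117 + K)*(-23 + J)
m - a(-428, -372) = -2382914 - (25691 - 1117*(-372) - 23*(-428) - 372*(-428)) = -2382914 - (25691 + 415524 + 9844 + 159216) = -2382914 - 1*610275 = -2382914 - 610275 = -2993189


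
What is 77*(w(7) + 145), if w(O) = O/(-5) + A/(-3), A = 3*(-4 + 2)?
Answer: 56056/5 ≈ 11211.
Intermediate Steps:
A = -6 (A = 3*(-2) = -6)
w(O) = 2 - O/5 (w(O) = O/(-5) - 6/(-3) = O*(-1/5) - 6*(-1/3) = -O/5 + 2 = 2 - O/5)
77*(w(7) + 145) = 77*((2 - 1/5*7) + 145) = 77*((2 - 7/5) + 145) = 77*(3/5 + 145) = 77*(728/5) = 56056/5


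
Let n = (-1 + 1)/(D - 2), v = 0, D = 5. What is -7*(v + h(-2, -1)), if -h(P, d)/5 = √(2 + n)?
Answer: 35*√2 ≈ 49.497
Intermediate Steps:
n = 0 (n = (-1 + 1)/(5 - 2) = 0/3 = 0*(⅓) = 0)
h(P, d) = -5*√2 (h(P, d) = -5*√(2 + 0) = -5*√2)
-7*(v + h(-2, -1)) = -7*(0 - 5*√2) = -(-35)*√2 = 35*√2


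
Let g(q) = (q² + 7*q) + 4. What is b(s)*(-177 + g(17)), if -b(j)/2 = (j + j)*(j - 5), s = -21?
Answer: -513240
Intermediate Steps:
g(q) = 4 + q² + 7*q
b(j) = -4*j*(-5 + j) (b(j) = -2*(j + j)*(j - 5) = -2*2*j*(-5 + j) = -4*j*(-5 + j))
b(s)*(-177 + g(17)) = (4*(-21)*(5 - 1*(-21)))*(-177 + (4 + 17² + 7*17)) = (4*(-21)*(5 + 21))*(-177 + (4 + 289 + 119)) = (4*(-21)*26)*(-177 + 412) = -2184*235 = -513240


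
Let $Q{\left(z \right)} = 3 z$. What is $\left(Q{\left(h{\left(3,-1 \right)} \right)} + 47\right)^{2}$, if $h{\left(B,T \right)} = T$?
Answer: $1936$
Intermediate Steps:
$\left(Q{\left(h{\left(3,-1 \right)} \right)} + 47\right)^{2} = \left(3 \left(-1\right) + 47\right)^{2} = \left(-3 + 47\right)^{2} = 44^{2} = 1936$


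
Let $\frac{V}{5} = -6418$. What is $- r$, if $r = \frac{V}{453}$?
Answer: $\frac{32090}{453} \approx 70.839$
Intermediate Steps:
$V = -32090$ ($V = 5 \left(-6418\right) = -32090$)
$r = - \frac{32090}{453} \approx -70.839$
$- r = \left(-1\right) \left(- \frac{32090}{453}\right) = \frac{32090}{453}$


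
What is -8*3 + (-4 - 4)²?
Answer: 40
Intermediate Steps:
-8*3 + (-4 - 4)² = -24 + (-8)² = -24 + 64 = 40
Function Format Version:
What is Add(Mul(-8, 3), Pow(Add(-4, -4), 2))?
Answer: 40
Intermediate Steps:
Add(Mul(-8, 3), Pow(Add(-4, -4), 2)) = Add(-24, Pow(-8, 2)) = Add(-24, 64) = 40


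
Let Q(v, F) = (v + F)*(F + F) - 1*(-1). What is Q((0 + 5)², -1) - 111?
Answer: -158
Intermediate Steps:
Q(v, F) = 1 + 2*F*(F + v) (Q(v, F) = (F + v)*(2*F) + 1 = 2*F*(F + v) + 1 = 1 + 2*F*(F + v))
Q((0 + 5)², -1) - 111 = (1 + 2*(-1)² + 2*(-1)*(0 + 5)²) - 111 = (1 + 2*1 + 2*(-1)*5²) - 111 = (1 + 2 + 2*(-1)*25) - 111 = (1 + 2 - 50) - 111 = -47 - 111 = -158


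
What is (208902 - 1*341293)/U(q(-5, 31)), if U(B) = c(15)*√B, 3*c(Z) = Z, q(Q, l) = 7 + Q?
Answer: -132391*√2/10 ≈ -18723.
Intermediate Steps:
c(Z) = Z/3
U(B) = 5*√B (U(B) = ((⅓)*15)*√B = 5*√B)
(208902 - 1*341293)/U(q(-5, 31)) = (208902 - 1*341293)/((5*√(7 - 5))) = (208902 - 341293)/((5*√2)) = -132391*√2/10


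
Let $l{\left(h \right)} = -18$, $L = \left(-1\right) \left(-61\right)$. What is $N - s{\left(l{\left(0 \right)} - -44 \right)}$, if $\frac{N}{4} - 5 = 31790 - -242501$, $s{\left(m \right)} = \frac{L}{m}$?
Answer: $\frac{28526723}{26} \approx 1.0972 \cdot 10^{6}$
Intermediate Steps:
$L = 61$
$s{\left(m \right)} = \frac{61}{m}$
$N = 1097184$ ($N = 20 + 4 \left(31790 - -242501\right) = 20 + 4 \left(31790 + 242501\right) = 20 + 4 \cdot 274291 = 20 + 1097164 = 1097184$)
$N - s{\left(l{\left(0 \right)} - -44 \right)} = 1097184 - \frac{61}{-18 - -44} = 1097184 - \frac{61}{-18 + 44} = 1097184 - \frac{61}{26} = \frac{28526723}{26}$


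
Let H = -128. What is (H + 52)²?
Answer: 5776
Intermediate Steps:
(H + 52)² = (-128 + 52)² = (-76)² = 5776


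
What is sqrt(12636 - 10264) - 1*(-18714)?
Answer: 18714 + 2*sqrt(593) ≈ 18763.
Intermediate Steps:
sqrt(12636 - 10264) - 1*(-18714) = sqrt(2372) + 18714 = 2*sqrt(593) + 18714 = 18714 + 2*sqrt(593)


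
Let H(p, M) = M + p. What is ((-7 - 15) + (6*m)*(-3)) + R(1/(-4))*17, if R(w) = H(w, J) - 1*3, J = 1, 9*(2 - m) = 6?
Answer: -337/4 ≈ -84.250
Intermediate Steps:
m = 4/3 (m = 2 - ⅑*6 = 2 - ⅔ = 4/3 ≈ 1.3333)
R(w) = -2 + w (R(w) = (1 + w) - 1*3 = (1 + w) - 3 = -2 + w)
((-7 - 15) + (6*m)*(-3)) + R(1/(-4))*17 = ((-7 - 15) + (6*(4/3))*(-3)) + (-2 + 1/(-4))*17 = (-22 + 8*(-3)) + (-2 - ¼)*17 = (-22 - 24) - 9/4*17 = -46 - 153/4 = -337/4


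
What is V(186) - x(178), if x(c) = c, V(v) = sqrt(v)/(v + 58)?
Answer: -178 + sqrt(186)/244 ≈ -177.94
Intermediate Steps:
V(v) = sqrt(v)/(58 + v)
V(186) - x(178) = sqrt(186)/(58 + 186) - 1*178 = sqrt(186)/244 - 178 = -178 + sqrt(186)/244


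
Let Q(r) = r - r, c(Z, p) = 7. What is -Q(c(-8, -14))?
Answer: 0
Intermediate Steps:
Q(r) = 0
-Q(c(-8, -14)) = -1*0 = 0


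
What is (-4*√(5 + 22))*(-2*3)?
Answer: 72*√3 ≈ 124.71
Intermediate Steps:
(-4*√(5 + 22))*(-2*3) = -12*√3*(-6) = 72*√3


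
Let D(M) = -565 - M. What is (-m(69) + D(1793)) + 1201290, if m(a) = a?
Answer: 1198863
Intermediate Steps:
(-m(69) + D(1793)) + 1201290 = (-1*69 + (-565 - 1*1793)) + 1201290 = (-69 + (-565 - 1793)) + 1201290 = (-69 - 2358) + 1201290 = -2427 + 1201290 = 1198863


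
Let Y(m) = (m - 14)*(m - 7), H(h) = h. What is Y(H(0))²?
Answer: 9604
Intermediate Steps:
Y(m) = (-14 + m)*(-7 + m)
Y(H(0))² = (98 + 0² - 21*0)² = (98 + 0 + 0)² = 98² = 9604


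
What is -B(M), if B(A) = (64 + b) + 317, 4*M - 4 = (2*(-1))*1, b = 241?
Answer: -622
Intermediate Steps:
M = ½ (M = 1 + ((2*(-1))*1)/4 = 1 + (-2*1)/4 = 1 + (¼)*(-2) = 1 - ½ = ½ ≈ 0.50000)
B(A) = 622 (B(A) = (64 + 241) + 317 = 305 + 317 = 622)
-B(M) = -1*622 = -622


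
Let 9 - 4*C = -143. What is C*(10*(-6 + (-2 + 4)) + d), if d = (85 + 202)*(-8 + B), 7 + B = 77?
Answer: 674652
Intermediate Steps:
B = 70 (B = -7 + 77 = 70)
C = 38 (C = 9/4 - 1/4*(-143) = 9/4 + 143/4 = 38)
d = 17794 (d = (85 + 202)*(-8 + 70) = 287*62 = 17794)
C*(10*(-6 + (-2 + 4)) + d) = 38*(10*(-6 + (-2 + 4)) + 17794) = 38*(10*(-6 + 2) + 17794) = 38*(10*(-4) + 17794) = 38*(-40 + 17794) = 38*17754 = 674652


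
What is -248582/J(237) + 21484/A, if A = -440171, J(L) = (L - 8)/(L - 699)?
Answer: 50551382515328/100799159 ≈ 5.0151e+5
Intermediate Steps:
J(L) = (-8 + L)/(-699 + L)
-248582/J(237) + 21484/A = -248582*(-699 + 237)/(-8 + 237) + 21484/(-440171) = -248582/(229/(-462)) + 21484*(-1/440171) = -248582/((-1/462*229)) - 21484/440171 = -248582/(-229/462) - 21484/440171 = -248582*(-462/229) - 21484/440171 = 114844884/229 - 21484/440171 = 50551382515328/100799159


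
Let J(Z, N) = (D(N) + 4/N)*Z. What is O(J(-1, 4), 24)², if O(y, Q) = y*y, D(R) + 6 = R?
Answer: 1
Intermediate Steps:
D(R) = -6 + R
J(Z, N) = Z*(-6 + N + 4/N) (J(Z, N) = ((-6 + N) + 4/N)*Z = (-6 + N + 4/N)*Z = Z*(-6 + N + 4/N))
O(y, Q) = y²
O(J(-1, 4), 24)² = ((-1*(4 + 4*(-6 + 4))/4)²)² = ((-1*¼*(4 + 4*(-2)))²)² = ((-1*¼*(4 - 8))²)² = ((-1*¼*(-4))²)² = (1²)² = 1² = 1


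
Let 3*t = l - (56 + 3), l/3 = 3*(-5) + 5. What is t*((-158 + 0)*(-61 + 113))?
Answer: 731224/3 ≈ 2.4374e+5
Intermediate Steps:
l = -30 (l = 3*(3*(-5) + 5) = 3*(-15 + 5) = 3*(-10) = -30)
t = -89/3 (t = (-30 - (56 + 3))/3 = (-30 - 1*59)/3 = (-30 - 59)/3 = (⅓)*(-89) = -89/3 ≈ -29.667)
t*((-158 + 0)*(-61 + 113)) = -89*(-158 + 0)*(-61 + 113)/3 = -(-14062)*52/3 = -89/3*(-8216) = 731224/3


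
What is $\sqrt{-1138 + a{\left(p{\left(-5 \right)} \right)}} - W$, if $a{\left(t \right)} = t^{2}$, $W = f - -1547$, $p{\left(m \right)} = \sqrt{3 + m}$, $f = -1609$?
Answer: $62 + 2 i \sqrt{285} \approx 62.0 + 33.764 i$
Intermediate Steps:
$W = -62$ ($W = -1609 - -1547 = -1609 + 1547 = -62$)
$\sqrt{-1138 + a{\left(p{\left(-5 \right)} \right)}} - W = \sqrt{-1138 + \left(\sqrt{3 - 5}\right)^{2}} - -62 = \sqrt{-1138 + \left(\sqrt{-2}\right)^{2}} + 62 = \sqrt{-1138 + \left(i \sqrt{2}\right)^{2}} + 62 = \sqrt{-1138 - 2} + 62 = \sqrt{-1140} + 62 = 2 i \sqrt{285} + 62 = 62 + 2 i \sqrt{285}$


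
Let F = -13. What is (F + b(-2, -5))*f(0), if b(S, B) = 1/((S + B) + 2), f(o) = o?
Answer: 0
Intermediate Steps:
b(S, B) = 1/(2 + B + S) (b(S, B) = 1/((B + S) + 2) = 1/(2 + B + S))
(F + b(-2, -5))*f(0) = (-13 + 1/(2 - 5 - 2))*0 = (-13 + 1/(-5))*0 = (-13 - 1/5)*0 = -66/5*0 = 0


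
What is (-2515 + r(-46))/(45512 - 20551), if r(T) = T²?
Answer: -399/24961 ≈ -0.015985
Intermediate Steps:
(-2515 + r(-46))/(45512 - 20551) = (-2515 + (-46)²)/(45512 - 20551) = (-2515 + 2116)/24961 = -399*1/24961 = -399/24961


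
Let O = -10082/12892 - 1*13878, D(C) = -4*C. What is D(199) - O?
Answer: 84331613/6446 ≈ 13083.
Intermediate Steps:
O = -89462629/6446 (O = -10082*1/12892 - 13878 = -5041/6446 - 13878 = -89462629/6446 ≈ -13879.)
D(199) - O = -4*199 - 1*(-89462629/6446) = -796 + 89462629/6446 = 84331613/6446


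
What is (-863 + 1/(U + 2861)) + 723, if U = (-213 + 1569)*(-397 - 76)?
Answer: -89393781/638527 ≈ -140.00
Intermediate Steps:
U = -641388 (U = 1356*(-473) = -641388)
(-863 + 1/(U + 2861)) + 723 = (-863 + 1/(-641388 + 2861)) + 723 = (-863 + 1/(-638527)) + 723 = (-863 - 1/638527) + 723 = -551048802/638527 + 723 = -89393781/638527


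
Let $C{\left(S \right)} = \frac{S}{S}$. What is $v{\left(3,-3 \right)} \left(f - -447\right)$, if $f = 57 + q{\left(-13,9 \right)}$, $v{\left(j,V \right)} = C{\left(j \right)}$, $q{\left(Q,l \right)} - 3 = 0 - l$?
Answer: $498$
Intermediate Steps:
$q{\left(Q,l \right)} = 3 - l$ ($q{\left(Q,l \right)} = 3 + \left(0 - l\right) = 3 - l$)
$C{\left(S \right)} = 1$
$v{\left(j,V \right)} = 1$
$f = 51$ ($f = 57 + \left(3 - 9\right) = 57 - 6 = 51$)
$v{\left(3,-3 \right)} \left(f - -447\right) = 1 \left(51 - -447\right) = 1 \left(51 + 447\right) = 1 \cdot 498 = 498$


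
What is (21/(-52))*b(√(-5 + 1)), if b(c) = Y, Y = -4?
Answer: 21/13 ≈ 1.6154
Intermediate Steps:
b(c) = -4
(21/(-52))*b(√(-5 + 1)) = (21/(-52))*(-4) = (21*(-1/52))*(-4) = -21/52*(-4) = 21/13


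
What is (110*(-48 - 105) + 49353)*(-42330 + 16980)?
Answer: -824458050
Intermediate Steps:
(110*(-48 - 105) + 49353)*(-42330 + 16980) = (110*(-153) + 49353)*(-25350) = (-16830 + 49353)*(-25350) = 32523*(-25350) = -824458050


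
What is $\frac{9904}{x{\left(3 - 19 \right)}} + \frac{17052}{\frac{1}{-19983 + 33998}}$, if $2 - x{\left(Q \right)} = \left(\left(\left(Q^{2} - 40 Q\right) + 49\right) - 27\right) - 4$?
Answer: $\frac{13622074841}{57} \approx 2.3898 \cdot 10^{8}$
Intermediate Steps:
$x{\left(Q \right)} = -16 - Q^{2} + 40 Q$ ($x{\left(Q \right)} = 2 - \left(\left(\left(\left(Q^{2} - 40 Q\right) + 49\right) - 27\right) - 4\right) = 2 - \left(\left(\left(49 + Q^{2} - 40 Q\right) - 27\right) - 4\right) = 2 - \left(\left(22 + Q^{2} - 40 Q\right) - 4\right) = 2 - \left(18 + Q^{2} - 40 Q\right) = -16 - Q^{2} + 40 Q$)
$\frac{9904}{x{\left(3 - 19 \right)}} + \frac{17052}{\frac{1}{-19983 + 33998}} = \frac{9904}{-16 - \left(3 - 19\right)^{2} + 40 \left(3 - 19\right)} + \frac{17052}{\frac{1}{-19983 + 33998}} = \frac{9904}{-16 - \left(3 - 19\right)^{2} + 40 \left(3 - 19\right)} + \frac{17052}{\frac{1}{14015}} = \frac{9904}{-16 - \left(-16\right)^{2} + 40 \left(-16\right)} + 17052 \frac{1}{\frac{1}{14015}} = \frac{9904}{-16 - 256 - 640} + 17052 \cdot 14015 = \frac{9904}{-16 - 256 - 640} + 238983780 = \frac{9904}{-912} + 238983780 = 9904 \left(- \frac{1}{912}\right) + 238983780 = - \frac{619}{57} + 238983780 = \frac{13622074841}{57}$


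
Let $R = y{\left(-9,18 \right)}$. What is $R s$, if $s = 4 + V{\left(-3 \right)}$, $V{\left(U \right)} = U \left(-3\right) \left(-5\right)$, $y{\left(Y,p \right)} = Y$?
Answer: $369$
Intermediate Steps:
$V{\left(U \right)} = 15 U$ ($V{\left(U \right)} = - 3 U \left(-5\right) = 15 U$)
$R = -9$
$s = -41$ ($s = 4 + 15 \left(-3\right) = 4 - 45 = -41$)
$R s = \left(-9\right) \left(-41\right) = 369$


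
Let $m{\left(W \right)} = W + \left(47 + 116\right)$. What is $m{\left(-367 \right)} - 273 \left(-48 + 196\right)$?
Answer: $-40608$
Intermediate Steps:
$m{\left(W \right)} = 163 + W$ ($m{\left(W \right)} = W + 163 = 163 + W$)
$m{\left(-367 \right)} - 273 \left(-48 + 196\right) = \left(163 - 367\right) - 273 \left(-48 + 196\right) = -204 - 40404 = -40608$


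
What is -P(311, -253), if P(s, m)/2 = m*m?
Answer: -128018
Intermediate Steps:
P(s, m) = 2*m² (P(s, m) = 2*(m*m) = 2*m²)
-P(311, -253) = -2*(-253)² = -2*64009 = -1*128018 = -128018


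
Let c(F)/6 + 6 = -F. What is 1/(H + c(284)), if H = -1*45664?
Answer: -1/47404 ≈ -2.1095e-5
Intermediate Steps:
c(F) = -36 - 6*F (c(F) = -36 + 6*(-F) = -36 - 6*F)
H = -45664
1/(H + c(284)) = 1/(-45664 + (-36 - 6*284)) = 1/(-45664 + (-36 - 1704)) = 1/(-45664 - 1740) = 1/(-47404) = -1/47404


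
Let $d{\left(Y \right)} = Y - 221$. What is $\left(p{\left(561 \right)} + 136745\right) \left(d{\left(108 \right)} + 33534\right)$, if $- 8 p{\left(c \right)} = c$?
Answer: $\frac{36542487979}{8} \approx 4.5678 \cdot 10^{9}$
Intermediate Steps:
$p{\left(c \right)} = - \frac{c}{8}$
$d{\left(Y \right)} = -221 + Y$
$\left(p{\left(561 \right)} + 136745\right) \left(d{\left(108 \right)} + 33534\right) = \left(\left(- \frac{1}{8}\right) 561 + 136745\right) \left(\left(-221 + 108\right) + 33534\right) = \left(- \frac{561}{8} + 136745\right) \left(-113 + 33534\right) = \frac{1093399}{8} \cdot 33421 = \frac{36542487979}{8}$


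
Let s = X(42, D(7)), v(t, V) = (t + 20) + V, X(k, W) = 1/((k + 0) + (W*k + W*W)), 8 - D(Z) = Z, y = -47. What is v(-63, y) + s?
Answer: -7649/85 ≈ -89.988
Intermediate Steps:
D(Z) = 8 - Z
X(k, W) = 1/(k + W² + W*k) (X(k, W) = 1/(k + (W*k + W²)) = 1/(k + (W² + W*k)) = 1/(k + W² + W*k))
v(t, V) = 20 + V + t (v(t, V) = (20 + t) + V = 20 + V + t)
s = 1/85 (s = 1/(42 + (8 - 1*7)² + (8 - 1*7)*42) = 1/(42 + (8 - 7)² + (8 - 7)*42) = 1/(42 + 1² + 1*42) = 1/(42 + 1 + 42) = 1/85 ≈ 0.011765)
v(-63, y) + s = (20 - 47 - 63) + 1/85 = -90 + 1/85 = -7649/85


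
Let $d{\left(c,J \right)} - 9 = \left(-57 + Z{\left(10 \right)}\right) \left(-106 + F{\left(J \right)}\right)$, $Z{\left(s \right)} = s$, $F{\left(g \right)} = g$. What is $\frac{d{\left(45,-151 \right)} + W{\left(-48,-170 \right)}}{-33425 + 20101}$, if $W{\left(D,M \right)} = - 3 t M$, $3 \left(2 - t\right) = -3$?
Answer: $- \frac{6809}{6662} \approx -1.0221$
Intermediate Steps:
$t = 3$ ($t = 2 - -1 = 2 + 1 = 3$)
$d{\left(c,J \right)} = 4991 - 47 J$ ($d{\left(c,J \right)} = 9 + \left(-57 + 10\right) \left(-106 + J\right) = 9 - 47 \left(-106 + J\right) = 9 - \left(-4982 + 47 J\right) = 4991 - 47 J$)
$W{\left(D,M \right)} = - 9 M$ ($W{\left(D,M \right)} = \left(-3\right) 3 M = - 9 M$)
$\frac{d{\left(45,-151 \right)} + W{\left(-48,-170 \right)}}{-33425 + 20101} = \frac{\left(4991 - -7097\right) - -1530}{-33425 + 20101} = \frac{\left(4991 + 7097\right) + 1530}{-13324} = \left(12088 + 1530\right) \left(- \frac{1}{13324}\right) = 13618 \left(- \frac{1}{13324}\right) = - \frac{6809}{6662}$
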